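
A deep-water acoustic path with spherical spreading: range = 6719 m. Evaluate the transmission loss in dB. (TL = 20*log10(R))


TL = 20*log10(6719) = 76.55

76.55 dB


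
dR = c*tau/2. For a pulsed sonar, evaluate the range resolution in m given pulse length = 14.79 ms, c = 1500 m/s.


11.0925 m


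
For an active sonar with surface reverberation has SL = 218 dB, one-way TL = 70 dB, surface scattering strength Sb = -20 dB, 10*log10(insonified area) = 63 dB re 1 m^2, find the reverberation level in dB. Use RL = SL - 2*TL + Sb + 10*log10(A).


121 dB


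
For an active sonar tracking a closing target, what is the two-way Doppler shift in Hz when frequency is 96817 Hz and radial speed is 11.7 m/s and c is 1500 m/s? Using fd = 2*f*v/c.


1510.35 Hz


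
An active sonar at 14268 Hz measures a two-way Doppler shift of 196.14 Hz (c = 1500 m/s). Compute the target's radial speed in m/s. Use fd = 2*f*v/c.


From fd = 2*f*v/c, v = c*fd/(2*f) = 1500 * 196.14 / (2*14268) = 10.31

10.31 m/s


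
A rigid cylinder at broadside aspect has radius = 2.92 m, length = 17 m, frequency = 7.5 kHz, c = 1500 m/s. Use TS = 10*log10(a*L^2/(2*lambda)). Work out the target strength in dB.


lambda = 1500/7500 = 0.2 m
TS = 10*log10(2.92*17^2/(2*0.2)) = 33.24

33.24 dB


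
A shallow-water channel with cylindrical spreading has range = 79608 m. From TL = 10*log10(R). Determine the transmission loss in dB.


49.01 dB


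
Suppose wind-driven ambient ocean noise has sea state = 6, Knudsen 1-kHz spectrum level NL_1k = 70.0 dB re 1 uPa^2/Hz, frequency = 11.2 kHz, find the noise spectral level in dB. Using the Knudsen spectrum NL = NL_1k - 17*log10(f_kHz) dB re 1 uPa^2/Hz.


52.16 dB


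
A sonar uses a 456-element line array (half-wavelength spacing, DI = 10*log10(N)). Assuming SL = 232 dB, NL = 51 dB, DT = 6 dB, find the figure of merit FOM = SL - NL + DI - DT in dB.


201.59 dB


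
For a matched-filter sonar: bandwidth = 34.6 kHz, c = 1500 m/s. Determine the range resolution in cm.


dR = c/(2*BW) = 1500 / (2 * 34.6e3) = 0.0217 m = 2.17 cm

2.17 cm


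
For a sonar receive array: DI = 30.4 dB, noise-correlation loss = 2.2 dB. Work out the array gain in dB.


AG = DI - L_corr = 30.4 - 2.2 = 28.2

28.2 dB


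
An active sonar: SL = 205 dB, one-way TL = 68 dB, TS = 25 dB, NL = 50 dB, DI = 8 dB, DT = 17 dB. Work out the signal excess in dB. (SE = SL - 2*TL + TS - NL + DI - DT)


SE = SL - 2*TL + TS - NL + DI - DT = 205 - 2*68 + (25) - 50 + 8 - 17 = 35

35 dB


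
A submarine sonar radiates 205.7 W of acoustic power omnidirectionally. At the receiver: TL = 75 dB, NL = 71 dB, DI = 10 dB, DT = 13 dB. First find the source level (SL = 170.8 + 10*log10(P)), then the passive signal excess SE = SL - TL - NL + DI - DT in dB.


Step 1: SL = 170.8 + 10*log10(205.7) = 193.93 dB
Step 2: SE = SL - TL - NL + DI - DT = 193.93 - 75 - 71 + 10 - 13 = 44.93

44.93 dB


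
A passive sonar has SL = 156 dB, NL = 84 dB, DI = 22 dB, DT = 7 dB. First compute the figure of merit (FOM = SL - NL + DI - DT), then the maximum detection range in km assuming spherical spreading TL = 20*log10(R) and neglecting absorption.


Step 1: FOM = SL - NL + DI - DT = 156 - 84 + 22 - 7 = 87 dB
Step 2: at max range FOM = TL = 20*log10(R), so R = 10^(87/20) = 22387.21 m = 22.39 km

22.39 km


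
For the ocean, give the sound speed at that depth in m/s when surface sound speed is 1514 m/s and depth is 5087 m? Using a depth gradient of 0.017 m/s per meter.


1600.479 m/s


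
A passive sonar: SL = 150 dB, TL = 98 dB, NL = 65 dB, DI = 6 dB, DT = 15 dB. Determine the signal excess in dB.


SE = SL - TL - NL + DI - DT = 150 - 98 - 65 + 6 - 15 = -22

-22 dB


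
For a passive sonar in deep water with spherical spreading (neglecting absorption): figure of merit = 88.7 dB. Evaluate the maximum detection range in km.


27.23 km


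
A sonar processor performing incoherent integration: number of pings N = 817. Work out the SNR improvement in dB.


Gain = 5*log10(817) = 14.56

14.56 dB


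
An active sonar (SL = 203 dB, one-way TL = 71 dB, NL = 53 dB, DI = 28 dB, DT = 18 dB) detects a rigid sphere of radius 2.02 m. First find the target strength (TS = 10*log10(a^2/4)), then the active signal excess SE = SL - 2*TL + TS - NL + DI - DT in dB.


Step 1: TS = 10*log10(2.02^2/4) = 0.09 dB
Step 2: SE = SL - 2*TL + TS - NL + DI - DT = 203 - 2*71 + (0.09) - 53 + 28 - 18 = 18.09

18.09 dB


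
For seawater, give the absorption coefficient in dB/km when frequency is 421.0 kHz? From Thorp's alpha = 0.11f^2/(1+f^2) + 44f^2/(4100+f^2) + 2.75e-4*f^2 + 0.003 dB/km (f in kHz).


f^2 = 177241.0
alpha = 0.11*177241.0/(1+177241.0) + 44*177241.0/(4100+177241.0) + 2.75e-4*177241.0 + 0.003 = 91.859

91.859 dB/km


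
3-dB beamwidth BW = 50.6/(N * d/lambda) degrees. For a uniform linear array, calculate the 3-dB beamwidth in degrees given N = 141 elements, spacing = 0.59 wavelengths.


BW = 50.6 / (141 * 0.59) = 50.6 / 83.19 = 0.61

0.61 deg


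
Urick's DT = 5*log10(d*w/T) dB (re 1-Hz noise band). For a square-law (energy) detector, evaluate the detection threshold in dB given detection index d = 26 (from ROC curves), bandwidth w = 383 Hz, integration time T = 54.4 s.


DT = 5*log10(d*w/T) = 5*log10(26 * 383 / 54.4) = 5*log10(183.05) = 11.31

11.31 dB


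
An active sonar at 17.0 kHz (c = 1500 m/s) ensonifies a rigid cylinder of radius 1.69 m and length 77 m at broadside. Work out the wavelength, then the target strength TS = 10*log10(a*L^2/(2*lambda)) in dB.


Step 1: lambda = c/f = 1500/17000 = 0.08824 m
Step 2: TS = 10*log10(a*L^2/(2*lambda)) = 10*log10(1.69*77^2/(2*0.08824)) = 47.54

47.54 dB


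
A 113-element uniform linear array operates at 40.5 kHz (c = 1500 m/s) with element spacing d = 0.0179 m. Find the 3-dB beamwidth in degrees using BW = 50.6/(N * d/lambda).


0.93 deg


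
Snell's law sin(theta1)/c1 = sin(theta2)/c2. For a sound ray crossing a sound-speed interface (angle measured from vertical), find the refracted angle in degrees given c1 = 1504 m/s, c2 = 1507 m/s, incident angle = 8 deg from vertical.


sin(theta2) = (c2/c1)*sin(theta1) = (1507/1504)*sin(8 deg) = 0.13945
theta2 = arcsin(0.13945) = 8.02

8.02 deg


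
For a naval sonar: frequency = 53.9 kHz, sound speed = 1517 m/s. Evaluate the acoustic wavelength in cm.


lambda = c/f = 1517 / 53900 = 0.0281 m = 2.81 cm

2.81 cm


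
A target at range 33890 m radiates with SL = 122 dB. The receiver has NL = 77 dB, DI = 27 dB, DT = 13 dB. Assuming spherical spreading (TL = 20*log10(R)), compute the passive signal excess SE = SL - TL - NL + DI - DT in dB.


Step 1: TL = 20*log10(33890) = 90.6 dB
Step 2: SE = 122 - 90.6 - 77 + 27 - 13 = -31.6

-31.6 dB


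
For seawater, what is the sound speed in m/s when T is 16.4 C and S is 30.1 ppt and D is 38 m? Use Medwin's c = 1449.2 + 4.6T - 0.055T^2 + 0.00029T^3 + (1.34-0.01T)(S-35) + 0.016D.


1505.97 m/s


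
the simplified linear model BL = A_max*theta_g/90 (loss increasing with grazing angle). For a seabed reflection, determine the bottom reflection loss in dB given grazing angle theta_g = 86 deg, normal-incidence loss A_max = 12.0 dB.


BL = A_max * theta_g / 90 = 12.0 * 86 / 90 = 11.47

11.47 dB


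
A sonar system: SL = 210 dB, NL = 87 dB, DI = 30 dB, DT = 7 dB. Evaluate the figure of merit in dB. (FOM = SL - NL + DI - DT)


146 dB


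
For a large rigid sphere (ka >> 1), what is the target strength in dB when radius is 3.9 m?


5.8 dB


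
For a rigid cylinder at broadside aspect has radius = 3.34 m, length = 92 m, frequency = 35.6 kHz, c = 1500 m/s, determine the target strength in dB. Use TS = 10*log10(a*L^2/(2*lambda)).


lambda = 1500/35600 = 0.04213 m
TS = 10*log10(3.34*92^2/(2*0.04213)) = 55.26

55.26 dB


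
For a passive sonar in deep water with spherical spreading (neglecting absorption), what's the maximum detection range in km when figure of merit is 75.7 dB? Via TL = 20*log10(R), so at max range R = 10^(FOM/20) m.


At max range FOM = TL, so 20*log10(R) = 75.7
R = 10^(75.7/20) = 6095.37 m = 6.1 km

6.1 km


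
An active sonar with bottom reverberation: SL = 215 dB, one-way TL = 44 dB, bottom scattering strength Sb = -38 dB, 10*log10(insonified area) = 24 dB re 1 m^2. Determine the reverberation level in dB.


RL = SL - 2*TL + Sb + 10*log10(A) = 215 - 2*44 + (-38) + 24 = 113

113 dB


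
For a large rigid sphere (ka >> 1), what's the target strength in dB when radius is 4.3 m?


TS = 10*log10(4.3^2 / 4) = 10*log10(4.6225) = 6.65

6.65 dB


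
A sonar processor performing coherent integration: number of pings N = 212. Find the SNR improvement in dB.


Gain = 10*log10(212) = 23.26

23.26 dB


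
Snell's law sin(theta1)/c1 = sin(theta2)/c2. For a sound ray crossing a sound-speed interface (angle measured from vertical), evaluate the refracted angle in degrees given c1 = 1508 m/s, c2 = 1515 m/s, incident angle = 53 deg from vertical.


sin(theta2) = (c2/c1)*sin(theta1) = (1515/1508)*sin(53 deg) = 0.80234
theta2 = arcsin(0.80234) = 53.35

53.35 deg


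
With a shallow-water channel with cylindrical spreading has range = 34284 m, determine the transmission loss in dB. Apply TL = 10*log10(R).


TL = 10*log10(34284) = 45.35

45.35 dB


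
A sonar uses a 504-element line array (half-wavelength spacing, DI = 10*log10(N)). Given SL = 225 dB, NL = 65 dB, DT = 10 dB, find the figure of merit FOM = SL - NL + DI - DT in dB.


Step 1: DI = 10*log10(504) = 27.02 dB
Step 2: FOM = SL - NL + DI - DT = 225 - 65 + 27.02 - 10 = 177.02

177.02 dB


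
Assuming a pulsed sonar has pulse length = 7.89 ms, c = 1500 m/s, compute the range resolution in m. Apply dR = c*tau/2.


5.9175 m


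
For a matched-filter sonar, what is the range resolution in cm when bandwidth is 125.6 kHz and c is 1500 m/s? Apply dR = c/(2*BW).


0.6 cm


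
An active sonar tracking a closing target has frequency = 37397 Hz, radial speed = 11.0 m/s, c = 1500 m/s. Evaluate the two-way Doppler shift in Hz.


fd = 2*f*v/c = 2 * 37397 * 11.0 / 1500 = 548.49

548.49 Hz


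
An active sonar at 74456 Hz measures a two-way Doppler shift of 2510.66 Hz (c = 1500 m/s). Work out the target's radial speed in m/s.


25.29 m/s


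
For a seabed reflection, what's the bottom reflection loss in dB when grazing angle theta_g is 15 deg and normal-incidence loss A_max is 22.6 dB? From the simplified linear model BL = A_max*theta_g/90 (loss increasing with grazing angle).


BL = A_max * theta_g / 90 = 22.6 * 15 / 90 = 3.77

3.77 dB


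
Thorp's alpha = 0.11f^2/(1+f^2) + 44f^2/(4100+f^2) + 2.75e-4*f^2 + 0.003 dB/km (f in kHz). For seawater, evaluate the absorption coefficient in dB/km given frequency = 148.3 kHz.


f^2 = 21992.89
alpha = 0.11*21992.89/(1+21992.89) + 44*21992.89/(4100+21992.89) + 2.75e-4*21992.89 + 0.003 = 43.247

43.247 dB/km


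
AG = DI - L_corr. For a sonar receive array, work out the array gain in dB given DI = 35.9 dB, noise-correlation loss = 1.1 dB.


34.8 dB


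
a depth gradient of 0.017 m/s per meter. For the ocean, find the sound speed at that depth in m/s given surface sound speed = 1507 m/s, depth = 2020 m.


c = 1507 + 0.017 * 2020 = 1541.34

1541.34 m/s


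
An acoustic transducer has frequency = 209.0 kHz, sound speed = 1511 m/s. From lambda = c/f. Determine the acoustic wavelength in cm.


0.72 cm


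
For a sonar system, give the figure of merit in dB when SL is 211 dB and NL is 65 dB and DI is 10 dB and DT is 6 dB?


150 dB


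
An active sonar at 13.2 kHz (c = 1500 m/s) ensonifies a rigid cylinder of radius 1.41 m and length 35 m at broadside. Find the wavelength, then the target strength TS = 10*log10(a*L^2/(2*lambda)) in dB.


Step 1: lambda = c/f = 1500/13200 = 0.11364 m
Step 2: TS = 10*log10(a*L^2/(2*lambda)) = 10*log10(1.41*35^2/(2*0.11364)) = 38.81

38.81 dB


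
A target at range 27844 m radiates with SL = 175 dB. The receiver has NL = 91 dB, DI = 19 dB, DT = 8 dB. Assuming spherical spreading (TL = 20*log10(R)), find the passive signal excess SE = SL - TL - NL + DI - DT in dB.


Step 1: TL = 20*log10(27844) = 88.89 dB
Step 2: SE = 175 - 88.89 - 91 + 19 - 8 = 6.11

6.11 dB


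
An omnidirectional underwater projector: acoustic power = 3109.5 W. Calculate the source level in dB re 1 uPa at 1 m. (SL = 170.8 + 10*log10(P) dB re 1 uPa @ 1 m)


205.73 dB


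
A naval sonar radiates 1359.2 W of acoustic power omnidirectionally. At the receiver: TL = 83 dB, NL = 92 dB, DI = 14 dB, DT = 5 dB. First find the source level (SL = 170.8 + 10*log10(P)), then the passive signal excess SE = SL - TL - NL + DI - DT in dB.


Step 1: SL = 170.8 + 10*log10(1359.2) = 202.13 dB
Step 2: SE = SL - TL - NL + DI - DT = 202.13 - 83 - 92 + 14 - 5 = 36.13

36.13 dB


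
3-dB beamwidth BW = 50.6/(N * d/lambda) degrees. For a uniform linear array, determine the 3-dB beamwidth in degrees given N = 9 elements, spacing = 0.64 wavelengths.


BW = 50.6 / (9 * 0.64) = 50.6 / 5.76 = 8.78

8.78 deg


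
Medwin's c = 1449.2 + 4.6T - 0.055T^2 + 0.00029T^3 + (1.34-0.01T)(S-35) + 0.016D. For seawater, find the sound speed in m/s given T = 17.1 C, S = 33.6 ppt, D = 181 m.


c = 1449.2 + 4.6*17.1 - 0.055*17.1^2 + 0.00029*17.1^3 + (1.34 - 0.01*17.1)*(33.6 - 35) + 0.016*181 = 1514.49

1514.49 m/s


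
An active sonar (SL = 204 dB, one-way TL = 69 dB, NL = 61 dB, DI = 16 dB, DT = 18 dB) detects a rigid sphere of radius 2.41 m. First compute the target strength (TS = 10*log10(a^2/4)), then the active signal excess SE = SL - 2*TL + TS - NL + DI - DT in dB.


Step 1: TS = 10*log10(2.41^2/4) = 1.62 dB
Step 2: SE = SL - 2*TL + TS - NL + DI - DT = 204 - 2*69 + (1.62) - 61 + 16 - 18 = 4.62

4.62 dB


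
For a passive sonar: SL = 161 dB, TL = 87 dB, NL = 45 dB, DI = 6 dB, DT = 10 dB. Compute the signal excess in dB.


25 dB


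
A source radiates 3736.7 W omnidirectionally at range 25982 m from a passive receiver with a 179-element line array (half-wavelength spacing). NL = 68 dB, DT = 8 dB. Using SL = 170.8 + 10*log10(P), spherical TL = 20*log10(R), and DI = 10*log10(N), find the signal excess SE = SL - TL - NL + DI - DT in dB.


Step 1: SL = 170.8 + 10*log10(3736.7) = 206.52 dB
Step 2: TL = 20*log10(25982) = 88.29 dB
Step 3: DI = 10*log10(179) = 22.53 dB
Step 4: SE = SL - TL - NL + DI - DT = 206.52 - 88.29 - 68 + 22.53 - 8 = 64.76

64.76 dB


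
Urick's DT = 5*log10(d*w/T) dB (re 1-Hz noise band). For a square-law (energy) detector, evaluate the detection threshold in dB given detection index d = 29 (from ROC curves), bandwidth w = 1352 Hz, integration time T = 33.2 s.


DT = 5*log10(d*w/T) = 5*log10(29 * 1352 / 33.2) = 5*log10(1180.96) = 15.36

15.36 dB


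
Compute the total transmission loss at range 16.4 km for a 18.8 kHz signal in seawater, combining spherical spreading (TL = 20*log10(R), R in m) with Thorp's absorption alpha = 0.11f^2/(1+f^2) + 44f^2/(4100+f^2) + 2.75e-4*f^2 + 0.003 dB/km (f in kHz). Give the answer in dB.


Step 1 (Thorp): alpha = 0.11*353.44/(1+353.44) + 44*353.44/(4100+353.44) + 2.75e-4*353.44 + 0.003 = 3.7019 dB/km
Step 2: TL_spread = 20*log10(16400) = 84.3 dB
Step 3: TL_abs = alpha*R = 3.7019 * 16.4 = 60.71 dB
Step 4: TL_total = 84.3 + 60.71 = 145.01

145.01 dB


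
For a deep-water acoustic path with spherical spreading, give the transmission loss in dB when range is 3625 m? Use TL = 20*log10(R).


TL = 20*log10(3625) = 71.19

71.19 dB


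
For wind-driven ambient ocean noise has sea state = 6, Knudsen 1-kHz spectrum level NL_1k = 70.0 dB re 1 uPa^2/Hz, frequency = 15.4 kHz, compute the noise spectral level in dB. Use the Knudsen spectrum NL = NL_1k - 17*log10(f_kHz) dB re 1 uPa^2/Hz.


49.81 dB


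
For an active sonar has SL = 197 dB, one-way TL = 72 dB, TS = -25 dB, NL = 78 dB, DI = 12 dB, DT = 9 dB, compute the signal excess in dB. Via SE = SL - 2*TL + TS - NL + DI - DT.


-47 dB


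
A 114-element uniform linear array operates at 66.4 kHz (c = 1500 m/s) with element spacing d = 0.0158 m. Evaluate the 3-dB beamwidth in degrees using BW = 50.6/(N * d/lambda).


Step 1: lambda = 1500/66400 = 0.02259 m
Step 2: d/lambda = 0.0158/0.02259 = 0.6994
Step 3: BW = 50.6/(N * d/lambda) = 50.6/(114 * 0.6994) = 0.63

0.63 deg


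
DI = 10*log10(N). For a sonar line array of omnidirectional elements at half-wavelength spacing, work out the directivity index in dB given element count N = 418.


26.21 dB


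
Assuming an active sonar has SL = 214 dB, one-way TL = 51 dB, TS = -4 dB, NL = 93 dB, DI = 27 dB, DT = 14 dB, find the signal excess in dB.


SE = SL - 2*TL + TS - NL + DI - DT = 214 - 2*51 + (-4) - 93 + 27 - 14 = 28

28 dB


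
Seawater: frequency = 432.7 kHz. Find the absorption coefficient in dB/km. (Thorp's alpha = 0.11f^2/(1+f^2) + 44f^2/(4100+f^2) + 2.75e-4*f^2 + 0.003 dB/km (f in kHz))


f^2 = 187229.29
alpha = 0.11*187229.29/(1+187229.29) + 44*187229.29/(4100+187229.29) + 2.75e-4*187229.29 + 0.003 = 94.658

94.658 dB/km


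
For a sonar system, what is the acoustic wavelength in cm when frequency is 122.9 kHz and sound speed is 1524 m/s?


lambda = c/f = 1524 / 122900 = 0.0124 m = 1.24 cm

1.24 cm


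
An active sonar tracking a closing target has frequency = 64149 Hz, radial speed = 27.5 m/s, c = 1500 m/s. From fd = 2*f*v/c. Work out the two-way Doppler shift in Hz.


fd = 2*f*v/c = 2 * 64149 * 27.5 / 1500 = 2352.13

2352.13 Hz


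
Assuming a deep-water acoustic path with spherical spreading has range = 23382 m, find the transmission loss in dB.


87.38 dB


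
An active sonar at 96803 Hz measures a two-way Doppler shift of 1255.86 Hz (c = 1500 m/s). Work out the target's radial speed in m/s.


From fd = 2*f*v/c, v = c*fd/(2*f) = 1500 * 1255.86 / (2*96803) = 9.73

9.73 m/s


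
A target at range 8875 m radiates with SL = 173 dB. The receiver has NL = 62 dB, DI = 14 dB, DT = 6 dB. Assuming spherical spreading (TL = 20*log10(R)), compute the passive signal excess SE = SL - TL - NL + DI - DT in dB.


Step 1: TL = 20*log10(8875) = 78.96 dB
Step 2: SE = 173 - 78.96 - 62 + 14 - 6 = 40.04

40.04 dB


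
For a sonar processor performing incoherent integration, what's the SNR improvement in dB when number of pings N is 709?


Gain = 5*log10(709) = 14.25

14.25 dB


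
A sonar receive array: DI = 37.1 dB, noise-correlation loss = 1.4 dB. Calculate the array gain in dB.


AG = DI - L_corr = 37.1 - 1.4 = 35.7

35.7 dB


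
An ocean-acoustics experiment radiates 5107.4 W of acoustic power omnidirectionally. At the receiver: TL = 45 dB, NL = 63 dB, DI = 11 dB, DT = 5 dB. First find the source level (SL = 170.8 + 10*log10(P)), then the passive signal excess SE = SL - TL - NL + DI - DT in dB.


Step 1: SL = 170.8 + 10*log10(5107.4) = 207.88 dB
Step 2: SE = SL - TL - NL + DI - DT = 207.88 - 45 - 63 + 11 - 5 = 105.88

105.88 dB


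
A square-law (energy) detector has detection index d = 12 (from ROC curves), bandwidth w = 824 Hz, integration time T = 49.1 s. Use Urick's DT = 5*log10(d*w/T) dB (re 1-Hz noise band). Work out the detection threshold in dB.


DT = 5*log10(d*w/T) = 5*log10(12 * 824 / 49.1) = 5*log10(201.38) = 11.52

11.52 dB


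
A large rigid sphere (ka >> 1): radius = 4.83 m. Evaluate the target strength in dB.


7.66 dB


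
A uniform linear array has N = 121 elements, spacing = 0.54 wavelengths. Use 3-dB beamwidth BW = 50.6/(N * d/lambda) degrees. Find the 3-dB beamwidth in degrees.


0.77 deg


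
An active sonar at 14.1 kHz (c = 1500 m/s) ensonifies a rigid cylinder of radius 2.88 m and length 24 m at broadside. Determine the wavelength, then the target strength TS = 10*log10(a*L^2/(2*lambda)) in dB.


Step 1: lambda = c/f = 1500/14100 = 0.10638 m
Step 2: TS = 10*log10(a*L^2/(2*lambda)) = 10*log10(2.88*24^2/(2*0.10638)) = 38.92

38.92 dB


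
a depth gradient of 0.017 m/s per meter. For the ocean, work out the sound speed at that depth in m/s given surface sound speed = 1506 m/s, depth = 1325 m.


c = 1506 + 0.017 * 1325 = 1528.525

1528.525 m/s


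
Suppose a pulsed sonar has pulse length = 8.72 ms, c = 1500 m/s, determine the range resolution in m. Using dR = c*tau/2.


6.54 m


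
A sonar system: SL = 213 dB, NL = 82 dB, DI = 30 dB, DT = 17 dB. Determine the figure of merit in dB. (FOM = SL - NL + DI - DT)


144 dB


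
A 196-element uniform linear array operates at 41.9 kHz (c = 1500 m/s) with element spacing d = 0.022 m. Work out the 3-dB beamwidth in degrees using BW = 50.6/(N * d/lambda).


Step 1: lambda = 1500/41900 = 0.0358 m
Step 2: d/lambda = 0.022/0.0358 = 0.6145
Step 3: BW = 50.6/(N * d/lambda) = 50.6/(196 * 0.6145) = 0.42

0.42 deg


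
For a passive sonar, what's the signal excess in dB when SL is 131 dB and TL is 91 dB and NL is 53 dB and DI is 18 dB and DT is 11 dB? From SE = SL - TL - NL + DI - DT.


SE = SL - TL - NL + DI - DT = 131 - 91 - 53 + 18 - 11 = -6

-6 dB


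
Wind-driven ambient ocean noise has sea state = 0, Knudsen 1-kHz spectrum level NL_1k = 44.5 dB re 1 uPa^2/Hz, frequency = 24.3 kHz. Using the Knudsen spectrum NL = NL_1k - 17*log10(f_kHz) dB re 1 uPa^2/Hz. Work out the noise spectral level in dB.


20.94 dB


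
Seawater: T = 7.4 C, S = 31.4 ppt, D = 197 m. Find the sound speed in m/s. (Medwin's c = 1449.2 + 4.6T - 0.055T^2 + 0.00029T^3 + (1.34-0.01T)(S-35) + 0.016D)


1478.94 m/s


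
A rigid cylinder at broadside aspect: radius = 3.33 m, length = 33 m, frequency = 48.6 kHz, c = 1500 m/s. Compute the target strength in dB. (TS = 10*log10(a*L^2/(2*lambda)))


lambda = 1500/48600 = 0.03086 m
TS = 10*log10(3.33*33^2/(2*0.03086)) = 47.69

47.69 dB


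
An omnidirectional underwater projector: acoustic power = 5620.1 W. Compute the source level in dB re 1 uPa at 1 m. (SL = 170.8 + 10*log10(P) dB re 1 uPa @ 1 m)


SL = 170.8 + 10*log10(5620.1) = 170.8 + 37.5 = 208.3

208.3 dB


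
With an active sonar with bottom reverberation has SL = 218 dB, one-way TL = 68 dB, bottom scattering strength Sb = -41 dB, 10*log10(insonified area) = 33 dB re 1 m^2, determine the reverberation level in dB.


74 dB


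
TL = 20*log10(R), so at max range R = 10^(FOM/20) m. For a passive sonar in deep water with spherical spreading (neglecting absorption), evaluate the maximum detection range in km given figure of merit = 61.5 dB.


At max range FOM = TL, so 20*log10(R) = 61.5
R = 10^(61.5/20) = 1188.5 m = 1.19 km

1.19 km


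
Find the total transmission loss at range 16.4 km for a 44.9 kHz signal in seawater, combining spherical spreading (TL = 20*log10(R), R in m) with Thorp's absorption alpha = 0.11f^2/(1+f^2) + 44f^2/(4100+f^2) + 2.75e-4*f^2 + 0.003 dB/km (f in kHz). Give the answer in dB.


Step 1 (Thorp): alpha = 0.11*2016.01/(1+2016.01) + 44*2016.01/(4100+2016.01) + 2.75e-4*2016.01 + 0.003 = 15.171 dB/km
Step 2: TL_spread = 20*log10(16400) = 84.3 dB
Step 3: TL_abs = alpha*R = 15.171 * 16.4 = 248.8 dB
Step 4: TL_total = 84.3 + 248.8 = 333.1

333.1 dB


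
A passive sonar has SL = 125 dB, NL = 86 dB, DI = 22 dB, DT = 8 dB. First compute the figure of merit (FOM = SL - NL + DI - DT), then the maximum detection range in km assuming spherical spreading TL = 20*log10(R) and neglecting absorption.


Step 1: FOM = SL - NL + DI - DT = 125 - 86 + 22 - 8 = 53 dB
Step 2: at max range FOM = TL = 20*log10(R), so R = 10^(53/20) = 446.68 m = 0.45 km

0.45 km


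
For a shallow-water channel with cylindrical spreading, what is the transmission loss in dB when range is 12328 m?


40.91 dB


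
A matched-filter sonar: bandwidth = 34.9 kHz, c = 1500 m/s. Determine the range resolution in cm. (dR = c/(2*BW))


2.15 cm


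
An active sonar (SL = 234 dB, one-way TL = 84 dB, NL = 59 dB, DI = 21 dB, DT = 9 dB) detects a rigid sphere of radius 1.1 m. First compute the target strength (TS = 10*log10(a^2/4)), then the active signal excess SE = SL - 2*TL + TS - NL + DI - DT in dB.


Step 1: TS = 10*log10(1.1^2/4) = -5.19 dB
Step 2: SE = SL - 2*TL + TS - NL + DI - DT = 234 - 2*84 + (-5.19) - 59 + 21 - 9 = 13.81

13.81 dB


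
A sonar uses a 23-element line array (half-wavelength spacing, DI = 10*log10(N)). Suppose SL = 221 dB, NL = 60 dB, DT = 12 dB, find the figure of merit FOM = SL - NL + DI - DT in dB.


162.62 dB


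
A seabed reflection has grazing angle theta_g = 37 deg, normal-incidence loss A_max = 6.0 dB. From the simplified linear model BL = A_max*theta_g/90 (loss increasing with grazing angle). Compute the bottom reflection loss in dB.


BL = A_max * theta_g / 90 = 6.0 * 37 / 90 = 2.47

2.47 dB


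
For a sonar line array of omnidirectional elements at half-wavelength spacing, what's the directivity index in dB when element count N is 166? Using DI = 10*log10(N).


DI = 10*log10(166) = 22.2

22.2 dB


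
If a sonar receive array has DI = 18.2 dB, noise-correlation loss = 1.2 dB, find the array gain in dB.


17.0 dB


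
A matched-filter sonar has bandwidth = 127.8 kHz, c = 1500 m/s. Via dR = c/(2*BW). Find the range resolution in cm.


dR = c/(2*BW) = 1500 / (2 * 127.8e3) = 0.0059 m = 0.59 cm

0.59 cm


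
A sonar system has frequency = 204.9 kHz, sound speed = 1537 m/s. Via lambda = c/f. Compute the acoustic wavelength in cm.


0.75 cm


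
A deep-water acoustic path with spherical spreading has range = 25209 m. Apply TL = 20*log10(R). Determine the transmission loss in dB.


88.03 dB


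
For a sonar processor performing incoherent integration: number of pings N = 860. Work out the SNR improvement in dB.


Gain = 5*log10(860) = 14.67

14.67 dB


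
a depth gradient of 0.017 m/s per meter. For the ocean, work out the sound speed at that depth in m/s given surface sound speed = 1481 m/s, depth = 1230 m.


c = 1481 + 0.017 * 1230 = 1501.91

1501.91 m/s


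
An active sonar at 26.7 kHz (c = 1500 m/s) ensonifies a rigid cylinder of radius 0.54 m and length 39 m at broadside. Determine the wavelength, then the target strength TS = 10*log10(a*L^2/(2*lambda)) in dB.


Step 1: lambda = c/f = 1500/26700 = 0.05618 m
Step 2: TS = 10*log10(a*L^2/(2*lambda)) = 10*log10(0.54*39^2/(2*0.05618)) = 38.64

38.64 dB


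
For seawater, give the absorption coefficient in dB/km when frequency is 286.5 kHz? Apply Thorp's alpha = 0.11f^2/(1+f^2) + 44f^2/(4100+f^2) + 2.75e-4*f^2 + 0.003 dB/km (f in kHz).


f^2 = 82082.25
alpha = 0.11*82082.25/(1+82082.25) + 44*82082.25/(4100+82082.25) + 2.75e-4*82082.25 + 0.003 = 64.592

64.592 dB/km


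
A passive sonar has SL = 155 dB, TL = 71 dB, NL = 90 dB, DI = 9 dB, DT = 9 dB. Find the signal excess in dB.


SE = SL - TL - NL + DI - DT = 155 - 71 - 90 + 9 - 9 = -6

-6 dB


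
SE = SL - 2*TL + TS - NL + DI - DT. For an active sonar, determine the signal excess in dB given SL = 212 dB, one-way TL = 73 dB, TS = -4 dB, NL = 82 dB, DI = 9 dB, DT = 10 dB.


SE = SL - 2*TL + TS - NL + DI - DT = 212 - 2*73 + (-4) - 82 + 9 - 10 = -21

-21 dB


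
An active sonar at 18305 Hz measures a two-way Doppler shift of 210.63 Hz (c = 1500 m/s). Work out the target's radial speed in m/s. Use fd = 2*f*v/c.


From fd = 2*f*v/c, v = c*fd/(2*f) = 1500 * 210.63 / (2*18305) = 8.63

8.63 m/s


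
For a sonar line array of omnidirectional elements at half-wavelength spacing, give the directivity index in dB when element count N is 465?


26.67 dB


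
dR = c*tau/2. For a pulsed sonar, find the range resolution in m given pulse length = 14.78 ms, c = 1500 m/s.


dR = c*tau/2 = 1500 * 14.78e-3 / 2 = 11.085

11.085 m


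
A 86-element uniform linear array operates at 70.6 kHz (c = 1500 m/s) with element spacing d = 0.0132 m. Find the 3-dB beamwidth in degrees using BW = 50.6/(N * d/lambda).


0.95 deg


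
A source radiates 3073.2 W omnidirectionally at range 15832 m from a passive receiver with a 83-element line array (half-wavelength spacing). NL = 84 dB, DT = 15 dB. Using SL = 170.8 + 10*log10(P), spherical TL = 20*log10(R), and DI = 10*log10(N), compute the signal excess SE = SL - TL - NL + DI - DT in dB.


Step 1: SL = 170.8 + 10*log10(3073.2) = 205.68 dB
Step 2: TL = 20*log10(15832) = 83.99 dB
Step 3: DI = 10*log10(83) = 19.19 dB
Step 4: SE = SL - TL - NL + DI - DT = 205.68 - 83.99 - 84 + 19.19 - 15 = 41.88

41.88 dB


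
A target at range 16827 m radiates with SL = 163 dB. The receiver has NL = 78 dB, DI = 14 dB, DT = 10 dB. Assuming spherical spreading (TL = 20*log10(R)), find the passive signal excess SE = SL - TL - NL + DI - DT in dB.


Step 1: TL = 20*log10(16827) = 84.52 dB
Step 2: SE = 163 - 84.52 - 78 + 14 - 10 = 4.48

4.48 dB


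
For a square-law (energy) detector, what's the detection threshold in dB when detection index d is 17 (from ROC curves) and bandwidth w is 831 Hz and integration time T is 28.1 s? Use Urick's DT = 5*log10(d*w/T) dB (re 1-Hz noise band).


13.51 dB


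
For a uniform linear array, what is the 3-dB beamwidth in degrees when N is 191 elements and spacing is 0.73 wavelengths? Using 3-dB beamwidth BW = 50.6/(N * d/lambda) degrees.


BW = 50.6 / (191 * 0.73) = 50.6 / 139.43 = 0.36

0.36 deg


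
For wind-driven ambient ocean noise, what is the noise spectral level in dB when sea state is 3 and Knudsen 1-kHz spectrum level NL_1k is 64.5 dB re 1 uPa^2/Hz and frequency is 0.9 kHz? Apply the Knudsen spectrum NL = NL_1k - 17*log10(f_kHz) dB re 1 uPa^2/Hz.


65.28 dB


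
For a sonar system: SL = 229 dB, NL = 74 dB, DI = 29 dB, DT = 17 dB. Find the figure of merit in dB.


FOM = SL - NL + DI - DT = 229 - 74 + 29 - 17 = 167

167 dB


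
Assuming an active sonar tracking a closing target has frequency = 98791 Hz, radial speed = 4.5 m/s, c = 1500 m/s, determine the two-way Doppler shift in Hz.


fd = 2*f*v/c = 2 * 98791 * 4.5 / 1500 = 592.75

592.75 Hz


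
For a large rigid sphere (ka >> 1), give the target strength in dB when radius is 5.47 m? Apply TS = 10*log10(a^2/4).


TS = 10*log10(5.47^2 / 4) = 10*log10(7.480225) = 8.74

8.74 dB


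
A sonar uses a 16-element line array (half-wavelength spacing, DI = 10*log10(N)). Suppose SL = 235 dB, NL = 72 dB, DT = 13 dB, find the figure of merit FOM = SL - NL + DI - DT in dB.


Step 1: DI = 10*log10(16) = 12.04 dB
Step 2: FOM = SL - NL + DI - DT = 235 - 72 + 12.04 - 13 = 162.04

162.04 dB


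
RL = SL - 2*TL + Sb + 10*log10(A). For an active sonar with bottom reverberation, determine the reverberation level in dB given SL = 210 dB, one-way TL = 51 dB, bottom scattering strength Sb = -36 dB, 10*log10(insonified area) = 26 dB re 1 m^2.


RL = SL - 2*TL + Sb + 10*log10(A) = 210 - 2*51 + (-36) + 26 = 98

98 dB


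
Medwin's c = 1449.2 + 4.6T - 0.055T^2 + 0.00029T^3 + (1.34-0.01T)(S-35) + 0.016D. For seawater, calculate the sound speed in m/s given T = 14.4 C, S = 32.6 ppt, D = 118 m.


c = 1449.2 + 4.6*14.4 - 0.055*14.4^2 + 0.00029*14.4^3 + (1.34 - 0.01*14.4)*(32.6 - 35) + 0.016*118 = 1503.92

1503.92 m/s


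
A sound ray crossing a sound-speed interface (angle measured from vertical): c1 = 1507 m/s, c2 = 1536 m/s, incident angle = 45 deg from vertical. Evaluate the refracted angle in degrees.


46.11 deg


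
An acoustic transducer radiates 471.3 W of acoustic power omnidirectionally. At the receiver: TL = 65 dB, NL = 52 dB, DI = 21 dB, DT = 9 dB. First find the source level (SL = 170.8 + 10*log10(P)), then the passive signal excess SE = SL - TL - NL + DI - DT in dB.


Step 1: SL = 170.8 + 10*log10(471.3) = 197.53 dB
Step 2: SE = SL - TL - NL + DI - DT = 197.53 - 65 - 52 + 21 - 9 = 92.53

92.53 dB


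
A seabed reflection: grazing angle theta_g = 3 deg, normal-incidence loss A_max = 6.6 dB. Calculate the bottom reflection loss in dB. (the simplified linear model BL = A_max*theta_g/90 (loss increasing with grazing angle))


BL = A_max * theta_g / 90 = 6.6 * 3 / 90 = 0.22

0.22 dB


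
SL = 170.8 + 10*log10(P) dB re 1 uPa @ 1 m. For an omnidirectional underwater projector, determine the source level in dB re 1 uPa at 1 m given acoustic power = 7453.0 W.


SL = 170.8 + 10*log10(7453.0) = 170.8 + 38.72 = 209.52

209.52 dB


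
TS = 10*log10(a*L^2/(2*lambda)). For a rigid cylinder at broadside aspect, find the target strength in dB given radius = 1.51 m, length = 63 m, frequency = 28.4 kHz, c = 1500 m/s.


lambda = 1500/28400 = 0.05282 m
TS = 10*log10(1.51*63^2/(2*0.05282)) = 47.54

47.54 dB


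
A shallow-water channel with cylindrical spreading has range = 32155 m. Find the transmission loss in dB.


45.07 dB


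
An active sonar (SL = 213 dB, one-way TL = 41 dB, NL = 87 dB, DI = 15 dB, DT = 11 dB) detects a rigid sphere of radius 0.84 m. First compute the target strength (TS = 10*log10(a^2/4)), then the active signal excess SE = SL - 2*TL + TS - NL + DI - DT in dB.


Step 1: TS = 10*log10(0.84^2/4) = -7.54 dB
Step 2: SE = SL - 2*TL + TS - NL + DI - DT = 213 - 2*41 + (-7.54) - 87 + 15 - 11 = 40.46

40.46 dB


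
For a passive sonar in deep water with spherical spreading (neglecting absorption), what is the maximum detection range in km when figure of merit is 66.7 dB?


At max range FOM = TL, so 20*log10(R) = 66.7
R = 10^(66.7/20) = 2162.72 m = 2.16 km

2.16 km


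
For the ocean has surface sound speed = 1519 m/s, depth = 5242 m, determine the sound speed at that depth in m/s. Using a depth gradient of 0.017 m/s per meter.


c = 1519 + 0.017 * 5242 = 1608.114

1608.114 m/s


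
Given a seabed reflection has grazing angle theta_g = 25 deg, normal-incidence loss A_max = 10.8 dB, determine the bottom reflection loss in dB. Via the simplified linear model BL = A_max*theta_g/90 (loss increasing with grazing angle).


BL = A_max * theta_g / 90 = 10.8 * 25 / 90 = 3.0

3.0 dB


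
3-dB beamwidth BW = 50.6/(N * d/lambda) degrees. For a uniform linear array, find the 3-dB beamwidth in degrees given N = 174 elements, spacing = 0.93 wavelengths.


0.31 deg


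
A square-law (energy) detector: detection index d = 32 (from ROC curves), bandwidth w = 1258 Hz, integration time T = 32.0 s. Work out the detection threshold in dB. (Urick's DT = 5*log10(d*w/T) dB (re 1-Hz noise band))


DT = 5*log10(d*w/T) = 5*log10(32 * 1258 / 32.0) = 5*log10(1258.0) = 15.5

15.5 dB


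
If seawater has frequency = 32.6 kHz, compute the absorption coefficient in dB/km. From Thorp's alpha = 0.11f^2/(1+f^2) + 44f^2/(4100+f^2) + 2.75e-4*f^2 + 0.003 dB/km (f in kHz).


f^2 = 1062.76
alpha = 0.11*1062.76/(1+1062.76) + 44*1062.76/(4100+1062.76) + 2.75e-4*1062.76 + 0.003 = 9.463

9.463 dB/km


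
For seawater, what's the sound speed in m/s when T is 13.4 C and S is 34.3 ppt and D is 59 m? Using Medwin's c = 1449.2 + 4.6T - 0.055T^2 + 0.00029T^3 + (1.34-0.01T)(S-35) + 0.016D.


1501.76 m/s


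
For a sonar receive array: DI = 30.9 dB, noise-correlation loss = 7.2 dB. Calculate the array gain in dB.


23.7 dB


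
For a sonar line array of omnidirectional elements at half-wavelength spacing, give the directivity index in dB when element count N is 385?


25.85 dB


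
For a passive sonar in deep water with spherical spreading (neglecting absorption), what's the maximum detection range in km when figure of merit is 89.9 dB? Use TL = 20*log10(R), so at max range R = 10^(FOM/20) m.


31.26 km


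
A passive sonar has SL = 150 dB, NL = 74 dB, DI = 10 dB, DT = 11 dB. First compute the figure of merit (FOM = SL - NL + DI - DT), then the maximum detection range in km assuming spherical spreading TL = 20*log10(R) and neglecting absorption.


Step 1: FOM = SL - NL + DI - DT = 150 - 74 + 10 - 11 = 75 dB
Step 2: at max range FOM = TL = 20*log10(R), so R = 10^(75/20) = 5623.41 m = 5.62 km

5.62 km


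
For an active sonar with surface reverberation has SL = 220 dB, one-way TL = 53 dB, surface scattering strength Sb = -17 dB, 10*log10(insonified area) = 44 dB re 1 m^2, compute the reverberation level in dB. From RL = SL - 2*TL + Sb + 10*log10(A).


RL = SL - 2*TL + Sb + 10*log10(A) = 220 - 2*53 + (-17) + 44 = 141

141 dB


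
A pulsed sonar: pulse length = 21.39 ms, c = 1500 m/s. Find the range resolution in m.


dR = c*tau/2 = 1500 * 21.39e-3 / 2 = 16.0425

16.0425 m


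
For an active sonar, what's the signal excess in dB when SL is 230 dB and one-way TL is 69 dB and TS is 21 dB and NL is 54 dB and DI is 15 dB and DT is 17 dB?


SE = SL - 2*TL + TS - NL + DI - DT = 230 - 2*69 + (21) - 54 + 15 - 17 = 57

57 dB


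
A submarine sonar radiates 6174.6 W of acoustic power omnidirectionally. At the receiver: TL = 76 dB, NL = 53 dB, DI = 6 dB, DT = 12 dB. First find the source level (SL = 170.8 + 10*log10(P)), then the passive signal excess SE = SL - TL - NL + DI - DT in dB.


Step 1: SL = 170.8 + 10*log10(6174.6) = 208.71 dB
Step 2: SE = SL - TL - NL + DI - DT = 208.71 - 76 - 53 + 6 - 12 = 73.71

73.71 dB


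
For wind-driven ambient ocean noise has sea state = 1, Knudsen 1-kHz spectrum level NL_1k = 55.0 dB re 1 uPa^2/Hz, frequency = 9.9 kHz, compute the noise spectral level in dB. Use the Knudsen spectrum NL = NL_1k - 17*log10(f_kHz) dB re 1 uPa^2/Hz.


NL = NL_1k - 17*log10(f_kHz) = 55.0 - 17*log10(9.9) = 55.0 - (16.93) = 38.07

38.07 dB


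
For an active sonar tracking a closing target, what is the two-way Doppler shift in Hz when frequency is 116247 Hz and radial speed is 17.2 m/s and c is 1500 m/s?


2665.93 Hz


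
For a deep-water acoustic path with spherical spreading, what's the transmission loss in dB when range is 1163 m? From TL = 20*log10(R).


61.31 dB


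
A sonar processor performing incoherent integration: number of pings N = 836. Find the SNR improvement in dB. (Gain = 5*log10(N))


Gain = 5*log10(836) = 14.61

14.61 dB


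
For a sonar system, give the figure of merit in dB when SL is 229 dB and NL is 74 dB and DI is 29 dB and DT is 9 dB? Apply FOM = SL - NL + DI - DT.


FOM = SL - NL + DI - DT = 229 - 74 + 29 - 9 = 175

175 dB


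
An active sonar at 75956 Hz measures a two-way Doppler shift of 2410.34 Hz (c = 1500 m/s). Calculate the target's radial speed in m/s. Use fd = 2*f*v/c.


23.8 m/s


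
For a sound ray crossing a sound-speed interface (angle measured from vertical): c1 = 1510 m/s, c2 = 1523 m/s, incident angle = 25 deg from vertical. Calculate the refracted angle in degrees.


25.23 deg


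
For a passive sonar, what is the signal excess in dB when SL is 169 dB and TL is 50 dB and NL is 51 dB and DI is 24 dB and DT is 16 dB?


SE = SL - TL - NL + DI - DT = 169 - 50 - 51 + 24 - 16 = 76

76 dB


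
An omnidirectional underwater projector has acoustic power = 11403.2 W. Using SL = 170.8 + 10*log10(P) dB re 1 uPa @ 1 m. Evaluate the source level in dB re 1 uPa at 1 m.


SL = 170.8 + 10*log10(11403.2) = 170.8 + 40.57 = 211.37

211.37 dB


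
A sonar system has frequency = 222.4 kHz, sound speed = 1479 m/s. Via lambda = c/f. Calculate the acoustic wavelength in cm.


lambda = c/f = 1479 / 222400 = 0.0067 m = 0.67 cm

0.67 cm


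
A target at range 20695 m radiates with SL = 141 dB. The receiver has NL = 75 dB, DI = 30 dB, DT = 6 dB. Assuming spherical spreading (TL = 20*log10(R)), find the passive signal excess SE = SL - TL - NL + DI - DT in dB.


Step 1: TL = 20*log10(20695) = 86.32 dB
Step 2: SE = 141 - 86.32 - 75 + 30 - 6 = 3.68

3.68 dB


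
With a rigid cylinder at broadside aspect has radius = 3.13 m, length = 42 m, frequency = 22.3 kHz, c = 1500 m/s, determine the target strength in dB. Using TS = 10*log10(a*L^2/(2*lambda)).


46.13 dB


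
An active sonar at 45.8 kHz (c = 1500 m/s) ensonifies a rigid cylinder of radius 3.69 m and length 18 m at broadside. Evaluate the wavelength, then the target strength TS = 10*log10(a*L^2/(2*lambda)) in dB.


Step 1: lambda = c/f = 1500/45800 = 0.03275 m
Step 2: TS = 10*log10(a*L^2/(2*lambda)) = 10*log10(3.69*18^2/(2*0.03275)) = 42.61

42.61 dB
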